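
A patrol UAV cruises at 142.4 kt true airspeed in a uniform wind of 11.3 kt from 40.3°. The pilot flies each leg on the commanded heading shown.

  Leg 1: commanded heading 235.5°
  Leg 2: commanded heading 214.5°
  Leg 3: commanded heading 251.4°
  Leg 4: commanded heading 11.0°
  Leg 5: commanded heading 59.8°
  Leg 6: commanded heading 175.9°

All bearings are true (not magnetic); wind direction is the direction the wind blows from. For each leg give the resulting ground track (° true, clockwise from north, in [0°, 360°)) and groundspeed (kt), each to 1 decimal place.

Leg 1: heading 235.5°; drift -1.1° → track 234.4°, groundspeed 153.3 kt
Leg 2: heading 214.5°; drift +0.4° → track 214.9°, groundspeed 153.6 kt
Leg 3: heading 251.4°; drift -2.2° → track 249.2°, groundspeed 152.2 kt
Leg 4: heading 11.0°; drift -2.4° → track 8.6°, groundspeed 132.7 kt
Leg 5: heading 59.8°; drift +1.6° → track 61.4°, groundspeed 131.8 kt
Leg 6: heading 175.9°; drift +3.0° → track 178.9°, groundspeed 150.7 kt

Leg 1: track=234.4°, groundspeed=153.3 kt
Leg 2: track=214.9°, groundspeed=153.6 kt
Leg 3: track=249.2°, groundspeed=152.2 kt
Leg 4: track=8.6°, groundspeed=132.7 kt
Leg 5: track=61.4°, groundspeed=131.8 kt
Leg 6: track=178.9°, groundspeed=150.7 kt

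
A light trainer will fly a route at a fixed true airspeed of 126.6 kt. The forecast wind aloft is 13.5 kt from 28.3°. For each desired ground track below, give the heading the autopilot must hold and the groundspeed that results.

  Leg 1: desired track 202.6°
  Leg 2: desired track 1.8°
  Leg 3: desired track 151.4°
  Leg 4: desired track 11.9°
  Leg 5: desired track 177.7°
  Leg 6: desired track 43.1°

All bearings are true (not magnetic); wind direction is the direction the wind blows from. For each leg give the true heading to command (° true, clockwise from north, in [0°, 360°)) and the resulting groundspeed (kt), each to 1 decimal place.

Leg 1: desired track 202.6°; wind correction -0.6° → command heading 202.0°, groundspeed 140.0 kt
Leg 2: desired track 1.8°; wind correction +2.7° → command heading 4.5°, groundspeed 114.4 kt
Leg 3: desired track 151.4°; wind correction -5.1° → command heading 146.3°, groundspeed 133.5 kt
Leg 4: desired track 11.9°; wind correction +1.7° → command heading 13.6°, groundspeed 113.6 kt
Leg 5: desired track 177.7°; wind correction -3.1° → command heading 174.6°, groundspeed 138.0 kt
Leg 6: desired track 43.1°; wind correction -1.6° → command heading 41.5°, groundspeed 113.5 kt

Leg 1: heading=202.0°, groundspeed=140.0 kt
Leg 2: heading=4.5°, groundspeed=114.4 kt
Leg 3: heading=146.3°, groundspeed=133.5 kt
Leg 4: heading=13.6°, groundspeed=113.6 kt
Leg 5: heading=174.6°, groundspeed=138.0 kt
Leg 6: heading=41.5°, groundspeed=113.5 kt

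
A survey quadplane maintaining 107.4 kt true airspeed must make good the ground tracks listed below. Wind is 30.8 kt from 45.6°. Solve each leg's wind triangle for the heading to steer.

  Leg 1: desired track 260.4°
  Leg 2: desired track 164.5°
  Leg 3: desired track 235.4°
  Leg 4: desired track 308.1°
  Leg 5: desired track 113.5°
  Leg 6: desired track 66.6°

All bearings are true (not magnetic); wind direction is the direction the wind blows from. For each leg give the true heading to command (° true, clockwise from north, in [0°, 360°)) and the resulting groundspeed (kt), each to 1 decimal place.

Leg 1: desired track 260.4°; wind correction +9.4° → command heading 269.8°, groundspeed 131.2 kt
Leg 2: desired track 164.5°; wind correction -14.5° → command heading 150.0°, groundspeed 118.8 kt
Leg 3: desired track 235.4°; wind correction +2.8° → command heading 238.2°, groundspeed 137.6 kt
Leg 4: desired track 308.1°; wind correction +16.5° → command heading 324.6°, groundspeed 107.0 kt
Leg 5: desired track 113.5°; wind correction -15.4° → command heading 98.1°, groundspeed 92.0 kt
Leg 6: desired track 66.6°; wind correction -5.9° → command heading 60.7°, groundspeed 78.1 kt

Leg 1: heading=269.8°, groundspeed=131.2 kt
Leg 2: heading=150.0°, groundspeed=118.8 kt
Leg 3: heading=238.2°, groundspeed=137.6 kt
Leg 4: heading=324.6°, groundspeed=107.0 kt
Leg 5: heading=98.1°, groundspeed=92.0 kt
Leg 6: heading=60.7°, groundspeed=78.1 kt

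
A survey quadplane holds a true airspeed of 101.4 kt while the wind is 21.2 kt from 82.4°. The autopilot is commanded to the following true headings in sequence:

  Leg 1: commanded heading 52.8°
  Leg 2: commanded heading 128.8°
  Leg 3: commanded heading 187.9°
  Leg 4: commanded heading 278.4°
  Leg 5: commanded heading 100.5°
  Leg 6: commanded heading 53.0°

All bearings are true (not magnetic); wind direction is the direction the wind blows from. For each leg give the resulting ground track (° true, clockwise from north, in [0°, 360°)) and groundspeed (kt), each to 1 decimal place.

Leg 1: track=45.6°, groundspeed=83.6 kt
Leg 2: track=138.8°, groundspeed=88.1 kt
Leg 3: track=198.7°, groundspeed=109.0 kt
Leg 4: track=275.7°, groundspeed=121.9 kt
Leg 5: track=105.1°, groundspeed=81.5 kt
Leg 6: track=45.8°, groundspeed=83.6 kt

Leg 1: heading 52.8°; drift -7.2° → track 45.6°, groundspeed 83.6 kt
Leg 2: heading 128.8°; drift +10.0° → track 138.8°, groundspeed 88.1 kt
Leg 3: heading 187.9°; drift +10.8° → track 198.7°, groundspeed 109.0 kt
Leg 4: heading 278.4°; drift -2.7° → track 275.7°, groundspeed 121.9 kt
Leg 5: heading 100.5°; drift +4.6° → track 105.1°, groundspeed 81.5 kt
Leg 6: heading 53.0°; drift -7.2° → track 45.8°, groundspeed 83.6 kt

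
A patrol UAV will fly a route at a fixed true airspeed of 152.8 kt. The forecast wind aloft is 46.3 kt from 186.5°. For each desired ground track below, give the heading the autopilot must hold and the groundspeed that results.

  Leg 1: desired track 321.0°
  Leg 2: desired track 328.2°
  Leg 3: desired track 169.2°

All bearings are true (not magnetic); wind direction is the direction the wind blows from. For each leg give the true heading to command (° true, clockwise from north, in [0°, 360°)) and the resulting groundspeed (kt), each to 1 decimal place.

Leg 1: desired track 321.0°; wind correction -12.5° → command heading 308.5°, groundspeed 181.6 kt
Leg 2: desired track 328.2°; wind correction -10.8° → command heading 317.4°, groundspeed 186.4 kt
Leg 3: desired track 169.2°; wind correction +5.2° → command heading 174.4°, groundspeed 108.0 kt

Leg 1: heading=308.5°, groundspeed=181.6 kt
Leg 2: heading=317.4°, groundspeed=186.4 kt
Leg 3: heading=174.4°, groundspeed=108.0 kt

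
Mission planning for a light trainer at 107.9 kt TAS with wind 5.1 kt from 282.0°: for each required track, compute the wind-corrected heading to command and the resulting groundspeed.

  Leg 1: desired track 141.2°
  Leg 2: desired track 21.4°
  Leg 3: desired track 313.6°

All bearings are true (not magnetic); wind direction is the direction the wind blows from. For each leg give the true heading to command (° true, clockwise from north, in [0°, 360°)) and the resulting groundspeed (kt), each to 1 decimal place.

Leg 1: desired track 141.2°; wind correction +1.7° → command heading 142.9°, groundspeed 111.8 kt
Leg 2: desired track 21.4°; wind correction -2.7° → command heading 18.7°, groundspeed 108.6 kt
Leg 3: desired track 313.6°; wind correction -1.4° → command heading 312.2°, groundspeed 103.5 kt

Leg 1: heading=142.9°, groundspeed=111.8 kt
Leg 2: heading=18.7°, groundspeed=108.6 kt
Leg 3: heading=312.2°, groundspeed=103.5 kt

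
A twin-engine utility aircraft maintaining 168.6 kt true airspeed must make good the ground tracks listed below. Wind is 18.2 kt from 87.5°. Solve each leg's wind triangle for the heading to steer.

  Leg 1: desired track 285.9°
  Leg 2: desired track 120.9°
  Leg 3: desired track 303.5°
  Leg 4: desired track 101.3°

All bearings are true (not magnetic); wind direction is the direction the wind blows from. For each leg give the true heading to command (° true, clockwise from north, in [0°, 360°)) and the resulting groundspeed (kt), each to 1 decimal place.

Leg 1: heading=287.9°, groundspeed=185.8 kt
Leg 2: heading=117.5°, groundspeed=153.1 kt
Leg 3: heading=307.1°, groundspeed=183.0 kt
Leg 4: heading=99.8°, groundspeed=150.9 kt

Leg 1: desired track 285.9°; wind correction +2.0° → command heading 287.9°, groundspeed 185.8 kt
Leg 2: desired track 120.9°; wind correction -3.4° → command heading 117.5°, groundspeed 153.1 kt
Leg 3: desired track 303.5°; wind correction +3.6° → command heading 307.1°, groundspeed 183.0 kt
Leg 4: desired track 101.3°; wind correction -1.5° → command heading 99.8°, groundspeed 150.9 kt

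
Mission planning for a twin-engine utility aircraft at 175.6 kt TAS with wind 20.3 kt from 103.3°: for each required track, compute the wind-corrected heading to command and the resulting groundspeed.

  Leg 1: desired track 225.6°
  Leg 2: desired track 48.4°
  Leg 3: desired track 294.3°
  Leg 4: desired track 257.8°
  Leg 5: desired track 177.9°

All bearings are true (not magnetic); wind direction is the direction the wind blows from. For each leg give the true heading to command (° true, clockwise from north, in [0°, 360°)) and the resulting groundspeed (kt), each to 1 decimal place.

Leg 1: heading=220.0°, groundspeed=185.6 kt
Leg 2: heading=53.8°, groundspeed=163.1 kt
Leg 3: heading=295.6°, groundspeed=195.5 kt
Leg 4: heading=254.9°, groundspeed=193.7 kt
Leg 5: heading=171.5°, groundspeed=169.1 kt

Leg 1: desired track 225.6°; wind correction -5.6° → command heading 220.0°, groundspeed 185.6 kt
Leg 2: desired track 48.4°; wind correction +5.4° → command heading 53.8°, groundspeed 163.1 kt
Leg 3: desired track 294.3°; wind correction +1.3° → command heading 295.6°, groundspeed 195.5 kt
Leg 4: desired track 257.8°; wind correction -2.9° → command heading 254.9°, groundspeed 193.7 kt
Leg 5: desired track 177.9°; wind correction -6.4° → command heading 171.5°, groundspeed 169.1 kt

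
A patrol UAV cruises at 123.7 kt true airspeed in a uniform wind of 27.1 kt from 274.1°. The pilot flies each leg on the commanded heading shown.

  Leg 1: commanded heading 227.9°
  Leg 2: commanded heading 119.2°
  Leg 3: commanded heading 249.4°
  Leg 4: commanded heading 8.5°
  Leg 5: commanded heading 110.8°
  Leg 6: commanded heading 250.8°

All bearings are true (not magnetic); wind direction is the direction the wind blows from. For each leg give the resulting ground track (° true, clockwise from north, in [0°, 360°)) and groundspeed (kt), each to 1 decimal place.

Leg 1: track=217.3°, groundspeed=106.8 kt
Leg 2: track=114.8°, groundspeed=148.7 kt
Leg 3: track=242.9°, groundspeed=99.7 kt
Leg 4: track=20.6°, groundspeed=128.6 kt
Leg 5: track=107.8°, groundspeed=149.9 kt
Leg 6: track=244.6°, groundspeed=99.4 kt

Leg 1: heading 227.9°; drift -10.6° → track 217.3°, groundspeed 106.8 kt
Leg 2: heading 119.2°; drift -4.4° → track 114.8°, groundspeed 148.7 kt
Leg 3: heading 249.4°; drift -6.5° → track 242.9°, groundspeed 99.7 kt
Leg 4: heading 8.5°; drift +12.1° → track 20.6°, groundspeed 128.6 kt
Leg 5: heading 110.8°; drift -3.0° → track 107.8°, groundspeed 149.9 kt
Leg 6: heading 250.8°; drift -6.2° → track 244.6°, groundspeed 99.4 kt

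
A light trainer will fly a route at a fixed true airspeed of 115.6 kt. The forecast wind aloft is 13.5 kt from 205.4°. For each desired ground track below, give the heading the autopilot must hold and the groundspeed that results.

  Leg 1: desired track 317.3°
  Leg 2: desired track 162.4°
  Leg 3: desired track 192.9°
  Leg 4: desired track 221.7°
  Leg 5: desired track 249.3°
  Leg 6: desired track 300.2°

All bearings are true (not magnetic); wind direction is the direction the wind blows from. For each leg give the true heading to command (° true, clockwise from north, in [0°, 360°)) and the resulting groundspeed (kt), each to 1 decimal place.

Leg 1: heading=311.1°, groundspeed=120.0 kt
Leg 2: heading=167.0°, groundspeed=105.4 kt
Leg 3: heading=194.3°, groundspeed=102.4 kt
Leg 4: heading=219.8°, groundspeed=102.6 kt
Leg 5: heading=244.7°, groundspeed=105.5 kt
Leg 6: heading=293.5°, groundspeed=115.9 kt

Leg 1: desired track 317.3°; wind correction -6.2° → command heading 311.1°, groundspeed 120.0 kt
Leg 2: desired track 162.4°; wind correction +4.6° → command heading 167.0°, groundspeed 105.4 kt
Leg 3: desired track 192.9°; wind correction +1.4° → command heading 194.3°, groundspeed 102.4 kt
Leg 4: desired track 221.7°; wind correction -1.9° → command heading 219.8°, groundspeed 102.6 kt
Leg 5: desired track 249.3°; wind correction -4.6° → command heading 244.7°, groundspeed 105.5 kt
Leg 6: desired track 300.2°; wind correction -6.7° → command heading 293.5°, groundspeed 115.9 kt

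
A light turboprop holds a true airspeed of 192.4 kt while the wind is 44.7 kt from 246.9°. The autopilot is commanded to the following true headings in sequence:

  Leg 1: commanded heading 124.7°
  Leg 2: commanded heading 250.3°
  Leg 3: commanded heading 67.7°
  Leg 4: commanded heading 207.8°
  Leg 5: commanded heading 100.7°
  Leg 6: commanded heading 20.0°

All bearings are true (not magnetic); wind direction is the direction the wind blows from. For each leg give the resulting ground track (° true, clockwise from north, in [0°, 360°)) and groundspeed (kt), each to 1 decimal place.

Leg 1: heading 124.7°; drift -9.9° → track 114.8°, groundspeed 219.5 kt
Leg 2: heading 250.3°; drift +1.0° → track 251.3°, groundspeed 147.8 kt
Leg 3: heading 67.7°; drift -0.2° → track 67.5°, groundspeed 237.1 kt
Leg 4: heading 207.8°; drift -10.1° → track 197.7°, groundspeed 160.2 kt
Leg 5: heading 100.7°; drift -6.2° → track 94.5°, groundspeed 230.9 kt
Leg 6: heading 20.0°; drift +8.3° → track 28.3°, groundspeed 225.3 kt

Leg 1: track=114.8°, groundspeed=219.5 kt
Leg 2: track=251.3°, groundspeed=147.8 kt
Leg 3: track=67.5°, groundspeed=237.1 kt
Leg 4: track=197.7°, groundspeed=160.2 kt
Leg 5: track=94.5°, groundspeed=230.9 kt
Leg 6: track=28.3°, groundspeed=225.3 kt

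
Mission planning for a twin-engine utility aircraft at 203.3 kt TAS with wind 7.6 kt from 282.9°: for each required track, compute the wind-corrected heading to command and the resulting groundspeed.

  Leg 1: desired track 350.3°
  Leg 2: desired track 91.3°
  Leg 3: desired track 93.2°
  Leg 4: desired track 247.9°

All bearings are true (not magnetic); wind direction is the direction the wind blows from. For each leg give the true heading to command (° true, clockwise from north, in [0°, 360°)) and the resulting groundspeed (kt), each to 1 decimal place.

Leg 1: heading=348.3°, groundspeed=200.3 kt
Leg 2: heading=90.9°, groundspeed=210.7 kt
Leg 3: heading=92.8°, groundspeed=210.8 kt
Leg 4: heading=249.1°, groundspeed=197.0 kt

Leg 1: desired track 350.3°; wind correction -2.0° → command heading 348.3°, groundspeed 200.3 kt
Leg 2: desired track 91.3°; wind correction -0.4° → command heading 90.9°, groundspeed 210.7 kt
Leg 3: desired track 93.2°; wind correction -0.4° → command heading 92.8°, groundspeed 210.8 kt
Leg 4: desired track 247.9°; wind correction +1.2° → command heading 249.1°, groundspeed 197.0 kt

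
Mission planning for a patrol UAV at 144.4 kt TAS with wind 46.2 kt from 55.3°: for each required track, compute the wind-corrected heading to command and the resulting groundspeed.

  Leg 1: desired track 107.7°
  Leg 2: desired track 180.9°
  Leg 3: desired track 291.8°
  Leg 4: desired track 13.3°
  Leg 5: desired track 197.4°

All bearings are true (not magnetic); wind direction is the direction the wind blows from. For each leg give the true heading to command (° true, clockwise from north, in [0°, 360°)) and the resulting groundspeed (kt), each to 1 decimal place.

Leg 1: desired track 107.7°; wind correction -14.7° → command heading 93.0°, groundspeed 111.5 kt
Leg 2: desired track 180.9°; wind correction -15.1° → command heading 165.8°, groundspeed 166.3 kt
Leg 3: desired track 291.8°; wind correction +15.5° → command heading 307.3°, groundspeed 164.7 kt
Leg 4: desired track 13.3°; wind correction +12.4° → command heading 25.7°, groundspeed 106.7 kt
Leg 5: desired track 197.4°; wind correction -11.3° → command heading 186.1°, groundspeed 178.0 kt

Leg 1: heading=93.0°, groundspeed=111.5 kt
Leg 2: heading=165.8°, groundspeed=166.3 kt
Leg 3: heading=307.3°, groundspeed=164.7 kt
Leg 4: heading=25.7°, groundspeed=106.7 kt
Leg 5: heading=186.1°, groundspeed=178.0 kt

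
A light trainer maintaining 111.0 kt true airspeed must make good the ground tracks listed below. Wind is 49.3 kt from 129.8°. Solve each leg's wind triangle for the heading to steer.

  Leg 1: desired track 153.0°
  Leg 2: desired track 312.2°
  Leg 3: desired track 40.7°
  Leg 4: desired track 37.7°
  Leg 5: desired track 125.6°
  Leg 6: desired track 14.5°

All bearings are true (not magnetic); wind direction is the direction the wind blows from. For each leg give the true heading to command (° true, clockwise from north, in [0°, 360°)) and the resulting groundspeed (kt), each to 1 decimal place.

Leg 1: heading=142.9°, groundspeed=64.0 kt
Leg 2: heading=313.3°, groundspeed=160.2 kt
Leg 3: heading=67.1°, groundspeed=98.7 kt
Leg 4: heading=64.0°, groundspeed=101.3 kt
Leg 5: heading=127.5°, groundspeed=61.8 kt
Leg 6: heading=38.2°, groundspeed=122.7 kt

Leg 1: desired track 153.0°; wind correction -10.1° → command heading 142.9°, groundspeed 64.0 kt
Leg 2: desired track 312.2°; wind correction +1.1° → command heading 313.3°, groundspeed 160.2 kt
Leg 3: desired track 40.7°; wind correction +26.4° → command heading 67.1°, groundspeed 98.7 kt
Leg 4: desired track 37.7°; wind correction +26.3° → command heading 64.0°, groundspeed 101.3 kt
Leg 5: desired track 125.6°; wind correction +1.9° → command heading 127.5°, groundspeed 61.8 kt
Leg 6: desired track 14.5°; wind correction +23.7° → command heading 38.2°, groundspeed 122.7 kt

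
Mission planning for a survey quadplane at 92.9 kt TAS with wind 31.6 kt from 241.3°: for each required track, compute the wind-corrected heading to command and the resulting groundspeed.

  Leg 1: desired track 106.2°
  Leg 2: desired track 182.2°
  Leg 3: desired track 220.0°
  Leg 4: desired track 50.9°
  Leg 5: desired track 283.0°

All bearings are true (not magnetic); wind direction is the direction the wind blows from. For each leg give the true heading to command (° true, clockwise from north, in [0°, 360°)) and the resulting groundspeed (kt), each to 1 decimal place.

Leg 1: desired track 106.2°; wind correction +13.9° → command heading 120.1°, groundspeed 112.6 kt
Leg 2: desired track 182.2°; wind correction +17.0° → command heading 199.2°, groundspeed 72.6 kt
Leg 3: desired track 220.0°; wind correction +7.1° → command heading 227.1°, groundspeed 62.7 kt
Leg 4: desired track 50.9°; wind correction -3.5° → command heading 47.4°, groundspeed 123.8 kt
Leg 5: desired track 283.0°; wind correction -13.1° → command heading 269.9°, groundspeed 66.9 kt

Leg 1: heading=120.1°, groundspeed=112.6 kt
Leg 2: heading=199.2°, groundspeed=72.6 kt
Leg 3: heading=227.1°, groundspeed=62.7 kt
Leg 4: heading=47.4°, groundspeed=123.8 kt
Leg 5: heading=269.9°, groundspeed=66.9 kt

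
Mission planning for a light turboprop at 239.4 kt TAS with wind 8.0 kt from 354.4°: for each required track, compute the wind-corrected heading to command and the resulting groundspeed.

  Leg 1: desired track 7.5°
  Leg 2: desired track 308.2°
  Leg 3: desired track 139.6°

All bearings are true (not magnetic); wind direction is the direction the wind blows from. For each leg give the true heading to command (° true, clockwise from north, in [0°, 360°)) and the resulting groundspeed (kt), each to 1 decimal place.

Leg 1: heading=7.1°, groundspeed=231.6 kt
Leg 2: heading=309.6°, groundspeed=233.8 kt
Leg 3: heading=138.5°, groundspeed=245.9 kt

Leg 1: desired track 7.5°; wind correction -0.4° → command heading 7.1°, groundspeed 231.6 kt
Leg 2: desired track 308.2°; wind correction +1.4° → command heading 309.6°, groundspeed 233.8 kt
Leg 3: desired track 139.6°; wind correction -1.1° → command heading 138.5°, groundspeed 245.9 kt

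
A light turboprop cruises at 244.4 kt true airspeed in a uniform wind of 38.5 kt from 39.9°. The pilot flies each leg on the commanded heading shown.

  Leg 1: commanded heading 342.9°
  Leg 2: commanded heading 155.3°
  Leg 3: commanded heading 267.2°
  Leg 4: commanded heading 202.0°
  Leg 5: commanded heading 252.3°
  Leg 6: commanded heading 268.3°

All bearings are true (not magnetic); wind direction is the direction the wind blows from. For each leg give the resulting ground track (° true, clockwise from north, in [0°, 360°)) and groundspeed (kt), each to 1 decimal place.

Leg 1: heading 342.9°; drift -8.2° → track 334.7°, groundspeed 225.8 kt
Leg 2: heading 155.3°; drift +7.6° → track 162.9°, groundspeed 263.2 kt
Leg 3: heading 267.2°; drift -6.0° → track 261.2°, groundspeed 272.0 kt
Leg 4: heading 202.0°; drift +2.4° → track 204.4°, groundspeed 281.3 kt
Leg 5: heading 252.3°; drift -4.3° → track 248.0°, groundspeed 277.7 kt
Leg 6: heading 268.3°; drift -6.1° → track 262.2°, groundspeed 271.5 kt

Leg 1: track=334.7°, groundspeed=225.8 kt
Leg 2: track=162.9°, groundspeed=263.2 kt
Leg 3: track=261.2°, groundspeed=272.0 kt
Leg 4: track=204.4°, groundspeed=281.3 kt
Leg 5: track=248.0°, groundspeed=277.7 kt
Leg 6: track=262.2°, groundspeed=271.5 kt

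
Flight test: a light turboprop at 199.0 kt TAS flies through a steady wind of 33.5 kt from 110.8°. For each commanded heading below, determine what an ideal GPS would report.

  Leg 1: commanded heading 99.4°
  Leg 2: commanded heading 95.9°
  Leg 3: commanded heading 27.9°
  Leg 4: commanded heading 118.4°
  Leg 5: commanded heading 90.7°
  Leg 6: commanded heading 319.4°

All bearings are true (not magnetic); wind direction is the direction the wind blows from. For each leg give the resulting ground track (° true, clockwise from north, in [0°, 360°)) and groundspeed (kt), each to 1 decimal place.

Leg 1: heading 99.4°; drift -2.3° → track 97.1°, groundspeed 166.3 kt
Leg 2: heading 95.9°; drift -3.0° → track 92.9°, groundspeed 166.8 kt
Leg 3: heading 27.9°; drift -9.7° → track 18.2°, groundspeed 197.7 kt
Leg 4: heading 118.4°; drift +1.5° → track 119.9°, groundspeed 165.9 kt
Leg 5: heading 90.7°; drift -3.9° → track 86.8°, groundspeed 167.9 kt
Leg 6: heading 319.4°; drift -4.0° → track 315.4°, groundspeed 229.0 kt

Leg 1: track=97.1°, groundspeed=166.3 kt
Leg 2: track=92.9°, groundspeed=166.8 kt
Leg 3: track=18.2°, groundspeed=197.7 kt
Leg 4: track=119.9°, groundspeed=165.9 kt
Leg 5: track=86.8°, groundspeed=167.9 kt
Leg 6: track=315.4°, groundspeed=229.0 kt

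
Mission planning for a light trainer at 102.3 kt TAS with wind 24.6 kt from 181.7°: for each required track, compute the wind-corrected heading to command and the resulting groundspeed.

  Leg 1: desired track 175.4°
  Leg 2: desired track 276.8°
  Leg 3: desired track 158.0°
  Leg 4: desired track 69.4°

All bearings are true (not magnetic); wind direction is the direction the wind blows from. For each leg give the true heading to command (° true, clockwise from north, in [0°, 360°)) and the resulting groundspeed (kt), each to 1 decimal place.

Leg 1: desired track 175.4°; wind correction +1.5° → command heading 176.9°, groundspeed 77.8 kt
Leg 2: desired track 276.8°; wind correction -13.9° → command heading 262.9°, groundspeed 101.5 kt
Leg 3: desired track 158.0°; wind correction +5.5° → command heading 163.5°, groundspeed 79.3 kt
Leg 4: desired track 69.4°; wind correction +12.9° → command heading 82.3°, groundspeed 109.1 kt

Leg 1: heading=176.9°, groundspeed=77.8 kt
Leg 2: heading=262.9°, groundspeed=101.5 kt
Leg 3: heading=163.5°, groundspeed=79.3 kt
Leg 4: heading=82.3°, groundspeed=109.1 kt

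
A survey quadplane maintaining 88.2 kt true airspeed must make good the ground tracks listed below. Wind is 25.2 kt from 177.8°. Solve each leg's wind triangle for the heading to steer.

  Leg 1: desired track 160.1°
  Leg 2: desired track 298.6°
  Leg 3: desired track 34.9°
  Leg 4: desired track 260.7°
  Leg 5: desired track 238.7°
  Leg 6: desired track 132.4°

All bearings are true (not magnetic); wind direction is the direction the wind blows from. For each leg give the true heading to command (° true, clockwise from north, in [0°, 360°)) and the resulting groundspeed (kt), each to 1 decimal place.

Leg 1: heading=165.1°, groundspeed=63.9 kt
Leg 2: heading=284.4°, groundspeed=98.4 kt
Leg 3: heading=44.8°, groundspeed=107.0 kt
Leg 4: heading=244.2°, groundspeed=81.5 kt
Leg 5: heading=224.2°, groundspeed=73.2 kt
Leg 6: heading=144.1°, groundspeed=68.7 kt

Leg 1: desired track 160.1°; wind correction +5.0° → command heading 165.1°, groundspeed 63.9 kt
Leg 2: desired track 298.6°; wind correction -14.2° → command heading 284.4°, groundspeed 98.4 kt
Leg 3: desired track 34.9°; wind correction +9.9° → command heading 44.8°, groundspeed 107.0 kt
Leg 4: desired track 260.7°; wind correction -16.5° → command heading 244.2°, groundspeed 81.5 kt
Leg 5: desired track 238.7°; wind correction -14.5° → command heading 224.2°, groundspeed 73.2 kt
Leg 6: desired track 132.4°; wind correction +11.7° → command heading 144.1°, groundspeed 68.7 kt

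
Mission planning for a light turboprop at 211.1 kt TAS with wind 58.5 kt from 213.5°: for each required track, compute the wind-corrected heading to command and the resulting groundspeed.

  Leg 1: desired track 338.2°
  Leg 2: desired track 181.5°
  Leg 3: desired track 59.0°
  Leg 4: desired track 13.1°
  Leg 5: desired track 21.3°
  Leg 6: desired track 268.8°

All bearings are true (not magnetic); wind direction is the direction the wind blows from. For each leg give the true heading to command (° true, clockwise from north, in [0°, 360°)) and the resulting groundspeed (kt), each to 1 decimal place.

Leg 1: desired track 338.2°; wind correction -13.2° → command heading 325.0°, groundspeed 238.9 kt
Leg 2: desired track 181.5°; wind correction +8.4° → command heading 189.9°, groundspeed 159.2 kt
Leg 3: desired track 59.0°; wind correction +6.9° → command heading 65.9°, groundspeed 262.4 kt
Leg 4: desired track 13.1°; wind correction -5.5° → command heading 7.6°, groundspeed 264.9 kt
Leg 5: desired track 21.3°; wind correction -3.4° → command heading 17.9°, groundspeed 267.9 kt
Leg 6: desired track 268.8°; wind correction -13.2° → command heading 255.6°, groundspeed 172.2 kt

Leg 1: heading=325.0°, groundspeed=238.9 kt
Leg 2: heading=189.9°, groundspeed=159.2 kt
Leg 3: heading=65.9°, groundspeed=262.4 kt
Leg 4: heading=7.6°, groundspeed=264.9 kt
Leg 5: heading=17.9°, groundspeed=267.9 kt
Leg 6: heading=255.6°, groundspeed=172.2 kt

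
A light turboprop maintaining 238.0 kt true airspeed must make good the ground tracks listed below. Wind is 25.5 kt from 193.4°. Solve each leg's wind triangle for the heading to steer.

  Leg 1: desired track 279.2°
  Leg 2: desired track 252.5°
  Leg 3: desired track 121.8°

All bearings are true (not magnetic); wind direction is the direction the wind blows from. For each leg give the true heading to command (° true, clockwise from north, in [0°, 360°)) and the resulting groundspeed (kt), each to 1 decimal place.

Leg 1: heading=273.1°, groundspeed=234.8 kt
Leg 2: heading=247.2°, groundspeed=223.9 kt
Leg 3: heading=127.6°, groundspeed=228.7 kt

Leg 1: desired track 279.2°; wind correction -6.1° → command heading 273.1°, groundspeed 234.8 kt
Leg 2: desired track 252.5°; wind correction -5.3° → command heading 247.2°, groundspeed 223.9 kt
Leg 3: desired track 121.8°; wind correction +5.8° → command heading 127.6°, groundspeed 228.7 kt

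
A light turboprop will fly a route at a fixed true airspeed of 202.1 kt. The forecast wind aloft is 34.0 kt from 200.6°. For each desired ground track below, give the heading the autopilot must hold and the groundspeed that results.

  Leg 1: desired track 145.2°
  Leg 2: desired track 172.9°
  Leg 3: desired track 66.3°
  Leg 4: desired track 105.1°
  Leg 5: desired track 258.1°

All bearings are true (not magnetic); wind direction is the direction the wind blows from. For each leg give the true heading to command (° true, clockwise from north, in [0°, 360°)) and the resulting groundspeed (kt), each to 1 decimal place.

Leg 1: desired track 145.2°; wind correction +8.0° → command heading 153.2°, groundspeed 180.8 kt
Leg 2: desired track 172.9°; wind correction +4.5° → command heading 177.4°, groundspeed 171.4 kt
Leg 3: desired track 66.3°; wind correction +6.9° → command heading 73.2°, groundspeed 224.4 kt
Leg 4: desired track 105.1°; wind correction +9.6° → command heading 114.7°, groundspeed 202.5 kt
Leg 5: desired track 258.1°; wind correction -8.2° → command heading 249.9°, groundspeed 181.8 kt

Leg 1: heading=153.2°, groundspeed=180.8 kt
Leg 2: heading=177.4°, groundspeed=171.4 kt
Leg 3: heading=73.2°, groundspeed=224.4 kt
Leg 4: heading=114.7°, groundspeed=202.5 kt
Leg 5: heading=249.9°, groundspeed=181.8 kt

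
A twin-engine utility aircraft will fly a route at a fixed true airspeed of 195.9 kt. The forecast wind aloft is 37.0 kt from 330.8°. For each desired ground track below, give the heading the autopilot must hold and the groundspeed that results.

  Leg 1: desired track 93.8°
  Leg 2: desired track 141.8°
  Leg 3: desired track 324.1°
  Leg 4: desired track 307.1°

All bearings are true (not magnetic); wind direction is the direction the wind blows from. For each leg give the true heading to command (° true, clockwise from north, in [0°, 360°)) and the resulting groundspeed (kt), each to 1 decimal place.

Leg 1: desired track 93.8°; wind correction -9.1° → command heading 84.7°, groundspeed 213.6 kt
Leg 2: desired track 141.8°; wind correction -1.7° → command heading 140.1°, groundspeed 232.4 kt
Leg 3: desired track 324.1°; wind correction +1.3° → command heading 325.4°, groundspeed 159.1 kt
Leg 4: desired track 307.1°; wind correction +4.4° → command heading 311.5°, groundspeed 161.5 kt

Leg 1: heading=84.7°, groundspeed=213.6 kt
Leg 2: heading=140.1°, groundspeed=232.4 kt
Leg 3: heading=325.4°, groundspeed=159.1 kt
Leg 4: heading=311.5°, groundspeed=161.5 kt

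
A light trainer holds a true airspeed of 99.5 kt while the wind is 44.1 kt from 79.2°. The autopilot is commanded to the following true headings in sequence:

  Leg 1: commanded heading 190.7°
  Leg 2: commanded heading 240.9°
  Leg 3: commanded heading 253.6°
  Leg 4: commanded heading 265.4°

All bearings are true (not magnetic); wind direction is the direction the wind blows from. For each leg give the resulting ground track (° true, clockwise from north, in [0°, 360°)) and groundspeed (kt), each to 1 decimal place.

Leg 1: track=210.2°, groundspeed=122.7 kt
Leg 2: track=246.5°, groundspeed=142.0 kt
Leg 3: track=255.3°, groundspeed=143.5 kt
Leg 4: track=263.5°, groundspeed=143.4 kt

Leg 1: heading 190.7°; drift +19.5° → track 210.2°, groundspeed 122.7 kt
Leg 2: heading 240.9°; drift +5.6° → track 246.5°, groundspeed 142.0 kt
Leg 3: heading 253.6°; drift +1.7° → track 255.3°, groundspeed 143.5 kt
Leg 4: heading 265.4°; drift -1.9° → track 263.5°, groundspeed 143.4 kt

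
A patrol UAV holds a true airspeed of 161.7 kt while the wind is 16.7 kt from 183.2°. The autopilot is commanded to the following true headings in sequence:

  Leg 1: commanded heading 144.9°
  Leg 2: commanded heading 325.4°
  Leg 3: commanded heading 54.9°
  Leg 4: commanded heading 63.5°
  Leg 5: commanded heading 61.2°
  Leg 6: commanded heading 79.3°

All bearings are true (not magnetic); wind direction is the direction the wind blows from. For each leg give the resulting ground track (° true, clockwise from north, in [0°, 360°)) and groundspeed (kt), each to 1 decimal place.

Leg 1: track=140.9°, groundspeed=149.0 kt
Leg 2: track=328.7°, groundspeed=175.2 kt
Leg 3: track=50.5°, groundspeed=172.5 kt
Leg 4: track=58.6°, groundspeed=170.6 kt
Leg 5: track=56.5°, groundspeed=171.1 kt
Leg 6: track=73.7°, groundspeed=166.5 kt

Leg 1: heading 144.9°; drift -4.0° → track 140.9°, groundspeed 149.0 kt
Leg 2: heading 325.4°; drift +3.3° → track 328.7°, groundspeed 175.2 kt
Leg 3: heading 54.9°; drift -4.4° → track 50.5°, groundspeed 172.5 kt
Leg 4: heading 63.5°; drift -4.9° → track 58.6°, groundspeed 170.6 kt
Leg 5: heading 61.2°; drift -4.7° → track 56.5°, groundspeed 171.1 kt
Leg 6: heading 79.3°; drift -5.6° → track 73.7°, groundspeed 166.5 kt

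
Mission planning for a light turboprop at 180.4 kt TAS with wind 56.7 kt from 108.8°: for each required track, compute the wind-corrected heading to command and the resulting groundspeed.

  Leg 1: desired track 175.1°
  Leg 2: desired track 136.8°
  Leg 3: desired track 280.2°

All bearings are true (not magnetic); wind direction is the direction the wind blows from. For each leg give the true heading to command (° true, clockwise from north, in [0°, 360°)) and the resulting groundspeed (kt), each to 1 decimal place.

Leg 1: heading=158.4°, groundspeed=150.0 kt
Leg 2: heading=128.3°, groundspeed=128.4 kt
Leg 3: heading=277.5°, groundspeed=236.3 kt

Leg 1: desired track 175.1°; wind correction -16.7° → command heading 158.4°, groundspeed 150.0 kt
Leg 2: desired track 136.8°; wind correction -8.5° → command heading 128.3°, groundspeed 128.4 kt
Leg 3: desired track 280.2°; wind correction -2.7° → command heading 277.5°, groundspeed 236.3 kt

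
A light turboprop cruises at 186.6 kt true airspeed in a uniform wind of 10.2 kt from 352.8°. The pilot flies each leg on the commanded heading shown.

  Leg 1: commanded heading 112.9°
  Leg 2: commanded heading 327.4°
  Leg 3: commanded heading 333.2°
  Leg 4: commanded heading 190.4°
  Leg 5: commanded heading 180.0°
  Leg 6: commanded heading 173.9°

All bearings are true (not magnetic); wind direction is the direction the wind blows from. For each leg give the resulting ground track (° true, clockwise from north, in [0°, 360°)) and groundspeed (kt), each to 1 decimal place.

Leg 1: track=115.5°, groundspeed=191.9 kt
Leg 2: track=326.0°, groundspeed=177.4 kt
Leg 3: track=332.1°, groundspeed=177.0 kt
Leg 4: track=189.5°, groundspeed=196.3 kt
Leg 5: track=179.6°, groundspeed=196.7 kt
Leg 6: track=173.8°, groundspeed=196.8 kt

Leg 1: heading 112.9°; drift +2.6° → track 115.5°, groundspeed 191.9 kt
Leg 2: heading 327.4°; drift -1.4° → track 326.0°, groundspeed 177.4 kt
Leg 3: heading 333.2°; drift -1.1° → track 332.1°, groundspeed 177.0 kt
Leg 4: heading 190.4°; drift -0.9° → track 189.5°, groundspeed 196.3 kt
Leg 5: heading 180.0°; drift -0.4° → track 179.6°, groundspeed 196.7 kt
Leg 6: heading 173.9°; drift -0.1° → track 173.8°, groundspeed 196.8 kt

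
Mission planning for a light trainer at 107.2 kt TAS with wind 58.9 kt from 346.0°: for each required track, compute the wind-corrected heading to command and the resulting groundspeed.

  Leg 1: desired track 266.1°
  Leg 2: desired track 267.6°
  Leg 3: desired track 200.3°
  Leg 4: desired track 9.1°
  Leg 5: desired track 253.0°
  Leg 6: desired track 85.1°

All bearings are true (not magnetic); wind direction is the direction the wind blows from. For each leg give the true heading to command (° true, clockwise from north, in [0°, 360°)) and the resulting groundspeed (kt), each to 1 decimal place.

Leg 1: desired track 266.1°; wind correction +32.7° → command heading 298.8°, groundspeed 79.8 kt
Leg 2: desired track 267.6°; wind correction +32.6° → command heading 300.2°, groundspeed 78.5 kt
Leg 3: desired track 200.3°; wind correction +18.0° → command heading 218.3°, groundspeed 150.6 kt
Leg 4: desired track 9.1°; wind correction -12.4° → command heading 356.7°, groundspeed 50.5 kt
Leg 5: desired track 253.0°; wind correction +33.3° → command heading 286.3°, groundspeed 92.7 kt
Leg 6: desired track 85.1°; wind correction -32.9° → command heading 52.2°, groundspeed 99.4 kt

Leg 1: heading=298.8°, groundspeed=79.8 kt
Leg 2: heading=300.2°, groundspeed=78.5 kt
Leg 3: heading=218.3°, groundspeed=150.6 kt
Leg 4: heading=356.7°, groundspeed=50.5 kt
Leg 5: heading=286.3°, groundspeed=92.7 kt
Leg 6: heading=52.2°, groundspeed=99.4 kt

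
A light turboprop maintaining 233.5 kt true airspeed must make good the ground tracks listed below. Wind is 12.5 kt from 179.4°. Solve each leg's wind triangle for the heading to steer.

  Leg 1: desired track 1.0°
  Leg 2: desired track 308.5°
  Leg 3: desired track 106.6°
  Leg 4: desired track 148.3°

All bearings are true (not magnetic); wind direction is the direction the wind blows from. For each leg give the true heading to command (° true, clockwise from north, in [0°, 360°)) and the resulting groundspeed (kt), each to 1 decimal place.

Leg 1: heading=1.1°, groundspeed=246.0 kt
Leg 2: heading=306.1°, groundspeed=241.2 kt
Leg 3: heading=109.5°, groundspeed=229.5 kt
Leg 4: heading=149.9°, groundspeed=222.7 kt

Leg 1: desired track 1.0°; wind correction +0.1° → command heading 1.1°, groundspeed 246.0 kt
Leg 2: desired track 308.5°; wind correction -2.4° → command heading 306.1°, groundspeed 241.2 kt
Leg 3: desired track 106.6°; wind correction +2.9° → command heading 109.5°, groundspeed 229.5 kt
Leg 4: desired track 148.3°; wind correction +1.6° → command heading 149.9°, groundspeed 222.7 kt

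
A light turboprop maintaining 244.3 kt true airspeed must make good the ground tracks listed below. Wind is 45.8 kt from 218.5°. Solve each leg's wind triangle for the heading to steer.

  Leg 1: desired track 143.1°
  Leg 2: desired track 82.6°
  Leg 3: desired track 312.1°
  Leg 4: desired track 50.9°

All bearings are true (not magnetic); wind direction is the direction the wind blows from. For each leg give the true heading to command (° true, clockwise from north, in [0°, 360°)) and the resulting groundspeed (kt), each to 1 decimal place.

Leg 1: heading=153.6°, groundspeed=228.7 kt
Leg 2: heading=90.1°, groundspeed=275.1 kt
Leg 3: heading=301.3°, groundspeed=242.9 kt
Leg 4: heading=53.2°, groundspeed=288.8 kt

Leg 1: desired track 143.1°; wind correction +10.5° → command heading 153.6°, groundspeed 228.7 kt
Leg 2: desired track 82.6°; wind correction +7.5° → command heading 90.1°, groundspeed 275.1 kt
Leg 3: desired track 312.1°; wind correction -10.8° → command heading 301.3°, groundspeed 242.9 kt
Leg 4: desired track 50.9°; wind correction +2.3° → command heading 53.2°, groundspeed 288.8 kt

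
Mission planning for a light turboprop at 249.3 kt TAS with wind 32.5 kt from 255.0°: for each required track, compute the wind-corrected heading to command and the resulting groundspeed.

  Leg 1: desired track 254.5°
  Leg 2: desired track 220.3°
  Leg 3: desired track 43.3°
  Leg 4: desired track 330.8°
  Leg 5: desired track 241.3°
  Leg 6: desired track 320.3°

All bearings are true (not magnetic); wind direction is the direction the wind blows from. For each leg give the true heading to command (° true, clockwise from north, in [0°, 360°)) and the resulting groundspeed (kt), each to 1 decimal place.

Leg 1: desired track 254.5°; wind correction +0.1° → command heading 254.6°, groundspeed 216.8 kt
Leg 2: desired track 220.3°; wind correction +4.3° → command heading 224.6°, groundspeed 221.9 kt
Leg 3: desired track 43.3°; wind correction -3.9° → command heading 39.4°, groundspeed 276.4 kt
Leg 4: desired track 330.8°; wind correction -7.3° → command heading 323.5°, groundspeed 239.3 kt
Leg 5: desired track 241.3°; wind correction +1.8° → command heading 243.1°, groundspeed 217.6 kt
Leg 6: desired track 320.3°; wind correction -6.8° → command heading 313.5°, groundspeed 234.0 kt

Leg 1: heading=254.6°, groundspeed=216.8 kt
Leg 2: heading=224.6°, groundspeed=221.9 kt
Leg 3: heading=39.4°, groundspeed=276.4 kt
Leg 4: heading=323.5°, groundspeed=239.3 kt
Leg 5: heading=243.1°, groundspeed=217.6 kt
Leg 6: heading=313.5°, groundspeed=234.0 kt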